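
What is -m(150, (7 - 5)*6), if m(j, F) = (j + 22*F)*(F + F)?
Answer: -9936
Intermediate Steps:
m(j, F) = 2*F*(j + 22*F) (m(j, F) = (j + 22*F)*(2*F) = 2*F*(j + 22*F))
-m(150, (7 - 5)*6) = -2*(7 - 5)*6*(150 + 22*((7 - 5)*6)) = -2*2*6*(150 + 22*(2*6)) = -2*12*(150 + 22*12) = -2*12*(150 + 264) = -2*12*414 = -1*9936 = -9936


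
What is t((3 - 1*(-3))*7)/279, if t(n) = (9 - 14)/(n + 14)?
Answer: -5/15624 ≈ -0.00032002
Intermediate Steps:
t(n) = -5/(14 + n)
t((3 - 1*(-3))*7)/279 = -5/(14 + (3 - 1*(-3))*7)/279 = -5/(14 + (3 + 3)*7)*(1/279) = -5/(14 + 6*7)*(1/279) = -5/(14 + 42)*(1/279) = -5/56*(1/279) = -5*1/56*(1/279) = -5/56*1/279 = -5/15624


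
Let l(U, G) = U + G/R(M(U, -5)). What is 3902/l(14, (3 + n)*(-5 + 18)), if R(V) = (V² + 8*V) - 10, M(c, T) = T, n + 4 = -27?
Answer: 48775/357 ≈ 136.62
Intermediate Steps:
n = -31 (n = -4 - 27 = -31)
R(V) = -10 + V² + 8*V
l(U, G) = U - G/25 (l(U, G) = U + G/(-10 + (-5)² + 8*(-5)) = U + G/(-10 + 25 - 40) = U + G/(-25) = U + G*(-1/25) = U - G/25)
3902/l(14, (3 + n)*(-5 + 18)) = 3902/(14 - (3 - 31)*(-5 + 18)/25) = 3902/(14 - (-28)*13/25) = 3902/(14 - 1/25*(-364)) = 3902/(14 + 364/25) = 3902/(714/25) = 3902*(25/714) = 48775/357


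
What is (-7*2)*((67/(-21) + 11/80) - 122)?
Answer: 210089/120 ≈ 1750.7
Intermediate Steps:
(-7*2)*((67/(-21) + 11/80) - 122) = -14*((67*(-1/21) + 11*(1/80)) - 122) = -14*((-67/21 + 11/80) - 122) = -14*(-5129/1680 - 122) = -14*(-210089/1680) = 210089/120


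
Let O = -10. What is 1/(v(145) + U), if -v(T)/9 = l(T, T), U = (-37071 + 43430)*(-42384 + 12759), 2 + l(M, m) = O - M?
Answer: -1/188383962 ≈ -5.3083e-9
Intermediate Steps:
l(M, m) = -12 - M (l(M, m) = -2 + (-10 - M) = -12 - M)
U = -188385375 (U = 6359*(-29625) = -188385375)
v(T) = 108 + 9*T (v(T) = -9*(-12 - T) = 108 + 9*T)
1/(v(145) + U) = 1/((108 + 9*145) - 188385375) = 1/((108 + 1305) - 188385375) = 1/(1413 - 188385375) = 1/(-188383962) = -1/188383962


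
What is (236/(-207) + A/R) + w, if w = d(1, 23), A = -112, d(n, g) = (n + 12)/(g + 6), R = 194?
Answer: -739009/582291 ≈ -1.2691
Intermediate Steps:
d(n, g) = (12 + n)/(6 + g)
w = 13/29 (w = (12 + 1)/(6 + 23) = 13/29 ≈ 0.44828)
(236/(-207) + A/R) + w = (236/(-207) - 112/194) + 13/29 = (236*(-1/207) - 112*1/194) + 13/29 = (-236/207 - 56/97) + 13/29 = -34484/20079 + 13/29 = -739009/582291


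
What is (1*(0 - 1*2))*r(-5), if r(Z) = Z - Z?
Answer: 0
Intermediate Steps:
r(Z) = 0
(1*(0 - 1*2))*r(-5) = (1*(0 - 1*2))*0 = (1*(0 - 2))*0 = (1*(-2))*0 = -2*0 = 0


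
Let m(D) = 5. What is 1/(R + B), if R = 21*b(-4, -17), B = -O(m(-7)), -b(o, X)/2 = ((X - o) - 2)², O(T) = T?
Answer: -1/9455 ≈ -0.00010576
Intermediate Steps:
b(o, X) = -2*(-2 + X - o)² (b(o, X) = -2*((X - o) - 2)² = -2*(-2 + X - o)²)
B = -5 (B = -1*5 = -5)
R = -9450 (R = 21*(-2*(2 - 4 - 1*(-17))²) = 21*(-2*(2 - 4 + 17)²) = 21*(-2*15²) = 21*(-2*225) = 21*(-450) = -9450)
1/(R + B) = 1/(-9450 - 5) = 1/(-9455) = -1/9455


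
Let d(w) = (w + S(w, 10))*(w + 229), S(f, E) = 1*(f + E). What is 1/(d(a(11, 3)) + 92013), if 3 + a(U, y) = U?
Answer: 1/98175 ≈ 1.0186e-5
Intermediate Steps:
S(f, E) = E + f (S(f, E) = 1*(E + f) = E + f)
a(U, y) = -3 + U
d(w) = (10 + 2*w)*(229 + w) (d(w) = (w + (10 + w))*(w + 229) = (10 + 2*w)*(229 + w))
1/(d(a(11, 3)) + 92013) = 1/((2290 + 2*(-3 + 11)**2 + 468*(-3 + 11)) + 92013) = 1/((2290 + 2*8**2 + 468*8) + 92013) = 1/((2290 + 2*64 + 3744) + 92013) = 1/((2290 + 128 + 3744) + 92013) = 1/(6162 + 92013) = 1/98175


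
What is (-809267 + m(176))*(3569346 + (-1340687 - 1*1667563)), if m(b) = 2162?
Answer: -452863387080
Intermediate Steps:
(-809267 + m(176))*(3569346 + (-1340687 - 1*1667563)) = (-809267 + 2162)*(3569346 + (-1340687 - 1*1667563)) = -807105*(3569346 + (-1340687 - 1667563)) = -807105*(3569346 - 3008250) = -807105*561096 = -452863387080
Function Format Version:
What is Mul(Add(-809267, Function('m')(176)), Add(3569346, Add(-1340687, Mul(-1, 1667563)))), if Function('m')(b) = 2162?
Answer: -452863387080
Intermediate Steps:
Mul(Add(-809267, Function('m')(176)), Add(3569346, Add(-1340687, Mul(-1, 1667563)))) = Mul(Add(-809267, 2162), Add(3569346, Add(-1340687, Mul(-1, 1667563)))) = Mul(-807105, Add(3569346, Add(-1340687, -1667563))) = Mul(-807105, Add(3569346, -3008250)) = Mul(-807105, 561096) = -452863387080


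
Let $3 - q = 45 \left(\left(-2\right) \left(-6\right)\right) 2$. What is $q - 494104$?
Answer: $-495181$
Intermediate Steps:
$q = -1077$ ($q = 3 - 45 \left(\left(-2\right) \left(-6\right)\right) 2 = 3 - 45 \cdot 12 \cdot 2 = 3 - 540 \cdot 2 = 3 - 1080 = -1077$)
$q - 494104 = -1077 - 494104 = -495181$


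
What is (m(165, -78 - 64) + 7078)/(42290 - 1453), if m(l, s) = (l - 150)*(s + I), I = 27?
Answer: 5353/40837 ≈ 0.13108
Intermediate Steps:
m(l, s) = (-150 + l)*(27 + s) (m(l, s) = (l - 150)*(s + 27) = (-150 + l)*(27 + s))
(m(165, -78 - 64) + 7078)/(42290 - 1453) = ((-4050 - 150*(-78 - 64) + 27*165 + 165*(-78 - 64)) + 7078)/(42290 - 1453) = ((-4050 - 150*(-142) + 4455 + 165*(-142)) + 7078)/40837 = ((-4050 + 21300 + 4455 - 23430) + 7078)*(1/40837) = (-1725 + 7078)*(1/40837) = 5353*(1/40837) = 5353/40837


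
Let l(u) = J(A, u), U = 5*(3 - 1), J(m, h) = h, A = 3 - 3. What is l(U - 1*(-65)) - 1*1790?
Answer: -1715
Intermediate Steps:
A = 0
U = 10 (U = 5*2 = 10)
l(u) = u
l(U - 1*(-65)) - 1*1790 = (10 - 1*(-65)) - 1*1790 = (10 + 65) - 1790 = 75 - 1790 = -1715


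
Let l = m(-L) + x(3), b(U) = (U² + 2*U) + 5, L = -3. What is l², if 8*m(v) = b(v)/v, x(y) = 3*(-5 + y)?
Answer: 961/36 ≈ 26.694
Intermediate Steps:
b(U) = 5 + U² + 2*U
x(y) = -15 + 3*y
m(v) = (5 + v² + 2*v)/(8*v) (m(v) = ((5 + v² + 2*v)/v)/8 = (5 + v² + 2*v)/(8*v))
l = -31/6 (l = (5 + (-1*(-3))² + 2*(-1*(-3)))/(8*((-1*(-3)))) + (-15 + 3*3) = (⅛)*(5 + 3² + 2*3)/3 + (-15 + 9) = (⅛)*(⅓)*(5 + 9 + 6) - 6 = (⅛)*(⅓)*20 - 6 = ⅚ - 6 = -31/6 ≈ -5.1667)
l² = (-31/6)² = 961/36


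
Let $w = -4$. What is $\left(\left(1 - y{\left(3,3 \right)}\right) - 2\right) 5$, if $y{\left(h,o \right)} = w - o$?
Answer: $30$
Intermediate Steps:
$y{\left(h,o \right)} = -4 - o$
$\left(\left(1 - y{\left(3,3 \right)}\right) - 2\right) 5 = \left(\left(1 - \left(-4 - 3\right)\right) - 2\right) 5 = \left(\left(1 - -7\right) - 2\right) 5 = \left(\left(1 + 7\right) - 2\right) 5 = \left(8 - 2\right) 5 = 6 \cdot 5 = 30$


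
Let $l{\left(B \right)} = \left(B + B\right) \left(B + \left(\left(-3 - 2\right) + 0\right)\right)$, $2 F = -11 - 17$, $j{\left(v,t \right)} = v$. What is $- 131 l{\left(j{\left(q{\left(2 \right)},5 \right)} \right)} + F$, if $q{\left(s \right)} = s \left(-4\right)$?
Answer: $-27262$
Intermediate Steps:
$q{\left(s \right)} = - 4 s$
$F = -14$ ($F = \frac{-11 - 17}{2} = \frac{1}{2} \left(-28\right) = -14$)
$l{\left(B \right)} = 2 B \left(-5 + B\right)$ ($l{\left(B \right)} = 2 B \left(B + \left(-5 + 0\right)\right) = 2 B \left(B - 5\right) = 2 B \left(-5 + B\right)$)
$- 131 l{\left(j{\left(q{\left(2 \right)},5 \right)} \right)} + F = - 131 \cdot 2 \left(\left(-4\right) 2\right) \left(-5 - 8\right) - 14 = - 131 \cdot 2 \left(-8\right) \left(-5 - 8\right) - 14 = - 131 \cdot 2 \left(-8\right) \left(-13\right) - 14 = \left(-131\right) 208 - 14 = -27248 - 14 = -27262$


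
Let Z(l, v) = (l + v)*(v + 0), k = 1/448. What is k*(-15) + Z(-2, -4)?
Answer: 10737/448 ≈ 23.967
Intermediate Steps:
k = 1/448 ≈ 0.0022321
Z(l, v) = v*(l + v) (Z(l, v) = (l + v)*v = v*(l + v))
k*(-15) + Z(-2, -4) = (1/448)*(-15) - 4*(-2 - 4) = -15/448 - 4*(-6) = -15/448 + 24 = 10737/448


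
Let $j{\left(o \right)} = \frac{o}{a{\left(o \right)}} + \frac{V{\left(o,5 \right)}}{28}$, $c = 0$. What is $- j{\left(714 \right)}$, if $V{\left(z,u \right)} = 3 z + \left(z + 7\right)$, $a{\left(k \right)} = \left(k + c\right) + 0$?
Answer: $- \frac{413}{4} \approx -103.25$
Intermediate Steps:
$a{\left(k \right)} = k$ ($a{\left(k \right)} = \left(k + 0\right) + 0 = k + 0 = k$)
$V{\left(z,u \right)} = 7 + 4 z$ ($V{\left(z,u \right)} = 3 z + \left(7 + z\right) = 7 + 4 z$)
$j{\left(o \right)} = \frac{5}{4} + \frac{o}{7}$ ($j{\left(o \right)} = \frac{o}{o} + \frac{7 + 4 o}{28} = 1 + \left(7 + 4 o\right) \frac{1}{28} = 1 + \left(\frac{1}{4} + \frac{o}{7}\right) = \frac{5}{4} + \frac{o}{7}$)
$- j{\left(714 \right)} = - (\frac{5}{4} + \frac{1}{7} \cdot 714) = - (\frac{5}{4} + 102) = \left(-1\right) \frac{413}{4} = - \frac{413}{4}$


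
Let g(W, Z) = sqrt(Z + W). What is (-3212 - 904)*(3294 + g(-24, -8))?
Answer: -13558104 - 16464*I*sqrt(2) ≈ -1.3558e+7 - 23284.0*I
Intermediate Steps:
g(W, Z) = sqrt(W + Z)
(-3212 - 904)*(3294 + g(-24, -8)) = (-3212 - 904)*(3294 + sqrt(-24 - 8)) = -4116*(3294 + sqrt(-32)) = -4116*(3294 + 4*I*sqrt(2)) = -13558104 - 16464*I*sqrt(2)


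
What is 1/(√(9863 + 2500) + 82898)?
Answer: 82898/6872066041 - √12363/6872066041 ≈ 1.2047e-5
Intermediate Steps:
1/(√(9863 + 2500) + 82898) = 1/(√12363 + 82898) = 1/(82898 + √12363)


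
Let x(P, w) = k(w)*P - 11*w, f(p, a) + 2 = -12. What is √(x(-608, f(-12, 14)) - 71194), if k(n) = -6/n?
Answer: 12*I*√24262/7 ≈ 267.02*I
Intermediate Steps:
f(p, a) = -14 (f(p, a) = -2 - 12 = -14)
x(P, w) = -11*w - 6*P/w (x(P, w) = (-6/w)*P - 11*w = -6*P/w - 11*w = -11*w - 6*P/w)
√(x(-608, f(-12, 14)) - 71194) = √((-11*(-14) - 6*(-608)/(-14)) - 71194) = √((154 - 6*(-608)*(-1/14)) - 71194) = √((154 - 1824/7) - 71194) = √(-746/7 - 71194) = √(-499104/7) = 12*I*√24262/7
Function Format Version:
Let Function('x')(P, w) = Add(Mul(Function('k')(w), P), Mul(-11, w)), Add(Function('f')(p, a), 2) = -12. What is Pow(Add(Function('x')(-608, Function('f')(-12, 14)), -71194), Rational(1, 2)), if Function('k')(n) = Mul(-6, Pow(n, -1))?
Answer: Mul(Rational(12, 7), I, Pow(24262, Rational(1, 2))) ≈ Mul(267.02, I)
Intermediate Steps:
Function('f')(p, a) = -14 (Function('f')(p, a) = Add(-2, -12) = -14)
Function('x')(P, w) = Add(Mul(-11, w), Mul(-6, P, Pow(w, -1))) (Function('x')(P, w) = Add(Mul(Mul(-6, Pow(w, -1)), P), Mul(-11, w)) = Add(Mul(-6, P, Pow(w, -1)), Mul(-11, w)) = Add(Mul(-11, w), Mul(-6, P, Pow(w, -1))))
Pow(Add(Function('x')(-608, Function('f')(-12, 14)), -71194), Rational(1, 2)) = Pow(Add(Add(Mul(-11, -14), Mul(-6, -608, Pow(-14, -1))), -71194), Rational(1, 2)) = Pow(Add(Add(154, Mul(-6, -608, Rational(-1, 14))), -71194), Rational(1, 2)) = Pow(Add(Add(154, Rational(-1824, 7)), -71194), Rational(1, 2)) = Pow(Add(Rational(-746, 7), -71194), Rational(1, 2)) = Pow(Rational(-499104, 7), Rational(1, 2)) = Mul(Rational(12, 7), I, Pow(24262, Rational(1, 2)))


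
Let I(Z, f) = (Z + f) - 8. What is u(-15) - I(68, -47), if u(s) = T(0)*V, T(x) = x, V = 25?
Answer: -13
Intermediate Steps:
I(Z, f) = -8 + Z + f
u(s) = 0 (u(s) = 0*25 = 0)
u(-15) - I(68, -47) = 0 - (-8 + 68 - 47) = 0 - 1*13 = 0 - 13 = -13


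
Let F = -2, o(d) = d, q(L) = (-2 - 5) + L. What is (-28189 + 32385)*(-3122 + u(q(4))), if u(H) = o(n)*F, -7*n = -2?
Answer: -91716168/7 ≈ -1.3102e+7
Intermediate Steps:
n = 2/7 (n = -1/7*(-2) = 2/7 ≈ 0.28571)
q(L) = -7 + L
u(H) = -4/7 (u(H) = (2/7)*(-2) = -4/7)
(-28189 + 32385)*(-3122 + u(q(4))) = (-28189 + 32385)*(-3122 - 4/7) = 4196*(-21858/7) = -91716168/7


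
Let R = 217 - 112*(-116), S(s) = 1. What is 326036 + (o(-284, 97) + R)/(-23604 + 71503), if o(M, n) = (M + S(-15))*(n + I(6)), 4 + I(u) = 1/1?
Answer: 15616784971/47899 ≈ 3.2604e+5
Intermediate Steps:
I(u) = -3 (I(u) = -4 + 1/1 = -4 + 1 = -3)
o(M, n) = (1 + M)*(-3 + n) (o(M, n) = (M + 1)*(n - 3) = (1 + M)*(-3 + n))
R = 13209 (R = 217 + 12992 = 13209)
326036 + (o(-284, 97) + R)/(-23604 + 71503) = 326036 + ((-3 + 97 - 3*(-284) - 284*97) + 13209)/(-23604 + 71503) = 326036 + ((-3 + 97 + 852 - 27548) + 13209)/47899 = 326036 + (-26602 + 13209)*(1/47899) = 326036 - 13393*1/47899 = 326036 - 13393/47899 = 15616784971/47899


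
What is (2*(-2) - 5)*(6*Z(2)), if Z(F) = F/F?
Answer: -54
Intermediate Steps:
Z(F) = 1
(2*(-2) - 5)*(6*Z(2)) = (2*(-2) - 5)*(6*1) = (-4 - 5)*6 = -9*6 = -54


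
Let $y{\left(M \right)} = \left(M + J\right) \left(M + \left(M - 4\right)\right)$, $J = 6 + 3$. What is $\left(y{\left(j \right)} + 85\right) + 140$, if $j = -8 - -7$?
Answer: $177$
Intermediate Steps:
$J = 9$
$j = -1$ ($j = -8 + 7 = -1$)
$y{\left(M \right)} = \left(-4 + 2 M\right) \left(9 + M\right)$ ($y{\left(M \right)} = \left(M + 9\right) \left(M + \left(M - 4\right)\right) = \left(9 + M\right) \left(M + \left(M - 4\right)\right) = \left(9 + M\right) \left(M + \left(-4 + M\right)\right) = \left(9 + M\right) \left(-4 + 2 M\right) = \left(-4 + 2 M\right) \left(9 + M\right)$)
$\left(y{\left(j \right)} + 85\right) + 140 = \left(\left(-36 + 2 \left(-1\right)^{2} + 14 \left(-1\right)\right) + 85\right) + 140 = \left(\left(-36 + 2 \cdot 1 - 14\right) + 85\right) + 140 = \left(\left(-36 + 2 - 14\right) + 85\right) + 140 = \left(-48 + 85\right) + 140 = 37 + 140 = 177$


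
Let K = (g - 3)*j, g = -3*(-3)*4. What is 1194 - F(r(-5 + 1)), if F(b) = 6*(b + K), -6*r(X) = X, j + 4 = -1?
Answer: 2180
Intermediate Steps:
g = 36 (g = 9*4 = 36)
j = -5 (j = -4 - 1 = -5)
r(X) = -X/6
K = -165 (K = (36 - 3)*(-5) = 33*(-5) = -165)
F(b) = -990 + 6*b (F(b) = 6*(b - 165) = 6*(-165 + b) = -990 + 6*b)
1194 - F(r(-5 + 1)) = 1194 - (-990 + 6*(-(-5 + 1)/6)) = 1194 - (-990 + 6*(-⅙*(-4))) = 1194 - (-990 + 6*(⅔)) = 1194 - (-990 + 4) = 1194 - 1*(-986) = 1194 + 986 = 2180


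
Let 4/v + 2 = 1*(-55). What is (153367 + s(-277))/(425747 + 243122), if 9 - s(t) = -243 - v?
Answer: 8756279/38125533 ≈ 0.22967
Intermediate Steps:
v = -4/57 (v = 4/(-2 + 1*(-55)) = 4/(-2 - 55) = 4/(-57) = 4*(-1/57) = -4/57 ≈ -0.070175)
s(t) = 14360/57 (s(t) = 9 - (-243 - 1*(-4/57)) = 9 - (-243 + 4/57) = 9 - 1*(-13847/57) = 9 + 13847/57 = 14360/57)
(153367 + s(-277))/(425747 + 243122) = (153367 + 14360/57)/(425747 + 243122) = (8756279/57)/668869 = (8756279/57)*(1/668869) = 8756279/38125533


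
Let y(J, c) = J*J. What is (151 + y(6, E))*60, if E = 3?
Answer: 11220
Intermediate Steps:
y(J, c) = J²
(151 + y(6, E))*60 = (151 + 6²)*60 = (151 + 36)*60 = 187*60 = 11220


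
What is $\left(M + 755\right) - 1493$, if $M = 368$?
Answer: $-370$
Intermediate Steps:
$\left(M + 755\right) - 1493 = \left(368 + 755\right) - 1493 = 1123 - 1493 = -370$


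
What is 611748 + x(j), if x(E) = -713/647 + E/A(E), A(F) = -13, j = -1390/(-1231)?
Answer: 6333990389399/10353941 ≈ 6.1175e+5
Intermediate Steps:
j = 1390/1231 (j = -1390*(-1/1231) = 1390/1231 ≈ 1.1292)
x(E) = -713/647 - E/13 (x(E) = -713/647 + E/(-13) = -713*1/647 + E*(-1/13) = -713/647 - E/13)
611748 + x(j) = 611748 + (-713/647 - 1/13*1390/1231) = 611748 + (-713/647 - 1390/16003) = 611748 - 12309469/10353941 = 6333990389399/10353941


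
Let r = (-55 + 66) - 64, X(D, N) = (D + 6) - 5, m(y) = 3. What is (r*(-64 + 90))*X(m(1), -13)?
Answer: -5512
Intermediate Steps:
X(D, N) = 1 + D (X(D, N) = (6 + D) - 5 = 1 + D)
r = -53 (r = 11 - 64 = -53)
(r*(-64 + 90))*X(m(1), -13) = (-53*(-64 + 90))*(1 + 3) = -53*26*4 = -1378*4 = -5512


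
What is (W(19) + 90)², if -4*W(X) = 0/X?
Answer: 8100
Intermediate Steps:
W(X) = 0 (W(X) = -0/X = -¼*0 = 0)
(W(19) + 90)² = (0 + 90)² = 90² = 8100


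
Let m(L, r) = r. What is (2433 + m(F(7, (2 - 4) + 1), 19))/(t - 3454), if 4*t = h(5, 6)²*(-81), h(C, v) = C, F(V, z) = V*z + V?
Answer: -9808/15841 ≈ -0.61915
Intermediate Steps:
F(V, z) = V + V*z
t = -2025/4 (t = (5²*(-81))/4 = (25*(-81))/4 = (¼)*(-2025) = -2025/4 ≈ -506.25)
(2433 + m(F(7, (2 - 4) + 1), 19))/(t - 3454) = (2433 + 19)/(-2025/4 - 3454) = 2452/(-15841/4) = 2452*(-4/15841) = -9808/15841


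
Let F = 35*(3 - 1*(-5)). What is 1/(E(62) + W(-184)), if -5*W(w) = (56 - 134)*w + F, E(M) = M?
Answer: -5/14322 ≈ -0.00034911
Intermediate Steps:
F = 280 (F = 35*(3 + 5) = 35*8 = 280)
W(w) = -56 + 78*w/5 (W(w) = -((56 - 134)*w + 280)/5 = -(-78*w + 280)/5 = -(280 - 78*w)/5 = -56 + 78*w/5)
1/(E(62) + W(-184)) = 1/(62 + (-56 + (78/5)*(-184))) = 1/(62 + (-56 - 14352/5)) = 1/(62 - 14632/5) = 1/(-14322/5) = -5/14322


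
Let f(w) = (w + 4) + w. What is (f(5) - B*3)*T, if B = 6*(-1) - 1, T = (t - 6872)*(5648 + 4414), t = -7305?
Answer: -4992714090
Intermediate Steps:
f(w) = 4 + 2*w (f(w) = (4 + w) + w = 4 + 2*w)
T = -142648974 (T = (-7305 - 6872)*(5648 + 4414) = -14177*10062 = -142648974)
B = -7 (B = -6 - 1 = -7)
(f(5) - B*3)*T = ((4 + 2*5) - (-7)*3)*(-142648974) = ((4 + 10) - 1*(-21))*(-142648974) = (14 + 21)*(-142648974) = 35*(-142648974) = -4992714090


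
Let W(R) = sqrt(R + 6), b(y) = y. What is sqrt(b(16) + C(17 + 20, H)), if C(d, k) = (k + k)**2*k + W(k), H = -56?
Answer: sqrt(-702448 + 5*I*sqrt(2)) ≈ 0.004 + 838.12*I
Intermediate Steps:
W(R) = sqrt(6 + R)
C(d, k) = sqrt(6 + k) + 4*k**3 (C(d, k) = (k + k)**2*k + sqrt(6 + k) = (2*k)**2*k + sqrt(6 + k) = (4*k**2)*k + sqrt(6 + k) = 4*k**3 + sqrt(6 + k) = sqrt(6 + k) + 4*k**3)
sqrt(b(16) + C(17 + 20, H)) = sqrt(16 + (sqrt(6 - 56) + 4*(-56)**3)) = sqrt(16 + (sqrt(-50) + 4*(-175616))) = sqrt(16 + (5*I*sqrt(2) - 702464)) = sqrt(16 + (-702464 + 5*I*sqrt(2))) = sqrt(-702448 + 5*I*sqrt(2))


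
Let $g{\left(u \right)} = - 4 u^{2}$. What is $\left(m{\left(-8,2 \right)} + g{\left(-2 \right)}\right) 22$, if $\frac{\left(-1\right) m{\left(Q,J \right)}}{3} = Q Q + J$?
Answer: $-4708$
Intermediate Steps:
$m{\left(Q,J \right)} = - 3 J - 3 Q^{2}$ ($m{\left(Q,J \right)} = - 3 \left(Q Q + J\right) = - 3 \left(Q^{2} + J\right) = - 3 \left(J + Q^{2}\right) = - 3 J - 3 Q^{2}$)
$\left(m{\left(-8,2 \right)} + g{\left(-2 \right)}\right) 22 = \left(\left(\left(-3\right) 2 - 3 \left(-8\right)^{2}\right) - 4 \left(-2\right)^{2}\right) 22 = \left(\left(-6 - 192\right) - 16\right) 22 = \left(-198 - 16\right) 22 = \left(-214\right) 22 = -4708$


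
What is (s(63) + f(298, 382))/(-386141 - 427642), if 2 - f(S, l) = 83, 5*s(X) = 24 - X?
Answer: 148/1356305 ≈ 0.00010912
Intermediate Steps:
s(X) = 24/5 - X/5 (s(X) = (24 - X)/5 = 24/5 - X/5)
f(S, l) = -81 (f(S, l) = 2 - 1*83 = 2 - 83 = -81)
(s(63) + f(298, 382))/(-386141 - 427642) = ((24/5 - ⅕*63) - 81)/(-386141 - 427642) = ((24/5 - 63/5) - 81)/(-813783) = (-39/5 - 81)*(-1/813783) = -444/5*(-1/813783) = 148/1356305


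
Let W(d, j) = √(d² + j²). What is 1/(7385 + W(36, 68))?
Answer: 1477/10906461 - 4*√370/54532305 ≈ 0.00013401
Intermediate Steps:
1/(7385 + W(36, 68)) = 1/(7385 + √(36² + 68²)) = 1/(7385 + √(1296 + 4624)) = 1/(7385 + √5920) = 1/(7385 + 4*√370)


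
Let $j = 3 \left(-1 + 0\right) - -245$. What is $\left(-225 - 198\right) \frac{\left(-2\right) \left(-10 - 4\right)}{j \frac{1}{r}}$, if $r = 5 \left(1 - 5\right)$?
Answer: $\frac{118440}{121} \approx 978.84$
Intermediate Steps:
$r = -20$ ($r = 5 \left(-4\right) = -20$)
$j = 242$ ($j = 3 \left(-1\right) + 245 = -3 + 245 = 242$)
$\left(-225 - 198\right) \frac{\left(-2\right) \left(-10 - 4\right)}{j \frac{1}{r}} = \left(-225 - 198\right) \frac{\left(-2\right) \left(-10 - 4\right)}{242 \frac{1}{-20}} = - 423 \frac{\left(-2\right) \left(-14\right)}{242 \left(- \frac{1}{20}\right)} = - 423 \frac{28}{- \frac{121}{10}} = - 423 \cdot 28 \left(- \frac{10}{121}\right) = \left(-423\right) \left(- \frac{280}{121}\right) = \frac{118440}{121}$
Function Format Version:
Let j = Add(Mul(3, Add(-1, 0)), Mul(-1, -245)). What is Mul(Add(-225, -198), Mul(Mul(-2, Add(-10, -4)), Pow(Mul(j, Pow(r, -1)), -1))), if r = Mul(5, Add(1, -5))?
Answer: Rational(118440, 121) ≈ 978.84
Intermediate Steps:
r = -20 (r = Mul(5, -4) = -20)
j = 242 (j = Add(Mul(3, -1), 245) = Add(-3, 245) = 242)
Mul(Add(-225, -198), Mul(Mul(-2, Add(-10, -4)), Pow(Mul(j, Pow(r, -1)), -1))) = Mul(Add(-225, -198), Mul(Mul(-2, Add(-10, -4)), Pow(Mul(242, Pow(-20, -1)), -1))) = Mul(-423, Mul(Mul(-2, -14), Pow(Mul(242, Rational(-1, 20)), -1))) = Mul(-423, Mul(28, Pow(Rational(-121, 10), -1))) = Mul(-423, Mul(28, Rational(-10, 121))) = Mul(-423, Rational(-280, 121)) = Rational(118440, 121)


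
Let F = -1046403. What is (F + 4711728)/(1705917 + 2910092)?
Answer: 3665325/4616009 ≈ 0.79405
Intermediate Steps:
(F + 4711728)/(1705917 + 2910092) = (-1046403 + 4711728)/(1705917 + 2910092) = 3665325/4616009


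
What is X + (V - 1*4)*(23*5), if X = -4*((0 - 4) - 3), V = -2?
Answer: -662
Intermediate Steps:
X = 28 (X = -4*(-4 - 3) = -4*(-7) = 28)
X + (V - 1*4)*(23*5) = 28 + (-2 - 1*4)*(23*5) = 28 + (-2 - 4)*115 = 28 - 6*115 = 28 - 690 = -662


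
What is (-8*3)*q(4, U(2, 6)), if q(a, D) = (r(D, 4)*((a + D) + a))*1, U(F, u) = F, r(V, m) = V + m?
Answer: -1440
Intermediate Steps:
q(a, D) = (4 + D)*(D + 2*a) (q(a, D) = ((D + 4)*((a + D) + a))*1 = ((4 + D)*((D + a) + a))*1 = ((4 + D)*(D + 2*a))*1 = (4 + D)*(D + 2*a))
(-8*3)*q(4, U(2, 6)) = (-8*3)*((4 + 2)*(2 + 2*4)) = -144*(2 + 8) = -144*10 = -24*60 = -1440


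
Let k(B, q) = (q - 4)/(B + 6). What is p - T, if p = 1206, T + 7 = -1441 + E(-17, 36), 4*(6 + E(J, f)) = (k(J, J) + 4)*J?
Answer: 118145/44 ≈ 2685.1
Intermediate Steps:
k(B, q) = (-4 + q)/(6 + B)
E(J, f) = -6 + J*(4 + (-4 + J)/(6 + J))/4 (E(J, f) = -6 + (((-4 + J)/(6 + J) + 4)*J)/4 = -6 + ((4 + (-4 + J)/(6 + J))*J)/4 = -6 + (J*(4 + (-4 + J)/(6 + J)))/4 = -6 + J*(4 + (-4 + J)/(6 + J))/4)
T = -65081/44 (T = -7 + (-1441 + (-36 - 1*(-17) + (5/4)*(-17)**2)/(6 - 17)) = -7 + (-1441 + (-36 + 17 + (5/4)*289)/(-11)) = -7 + (-1441 - (-36 + 17 + 1445/4)/11) = -7 + (-1441 - 1/11*1369/4) = -7 + (-1441 - 1369/44) = -7 - 64773/44 = -65081/44 ≈ -1479.1)
p - T = 1206 - 1*(-65081/44) = 1206 + 65081/44 = 118145/44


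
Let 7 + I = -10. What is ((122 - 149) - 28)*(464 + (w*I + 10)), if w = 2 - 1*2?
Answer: -26070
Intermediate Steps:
I = -17 (I = -7 - 10 = -17)
w = 0 (w = 2 - 2 = 0)
((122 - 149) - 28)*(464 + (w*I + 10)) = ((122 - 149) - 28)*(464 + (0*(-17) + 10)) = (-27 - 28)*(464 + (0 + 10)) = -55*(464 + 10) = -55*474 = -26070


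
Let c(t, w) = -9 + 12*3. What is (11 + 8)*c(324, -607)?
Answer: 513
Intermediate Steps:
c(t, w) = 27 (c(t, w) = -9 + 36 = 27)
(11 + 8)*c(324, -607) = (11 + 8)*27 = 19*27 = 513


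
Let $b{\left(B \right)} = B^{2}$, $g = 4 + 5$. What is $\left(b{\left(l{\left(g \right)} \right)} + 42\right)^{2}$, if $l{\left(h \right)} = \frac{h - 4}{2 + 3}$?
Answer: $1849$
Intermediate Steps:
$g = 9$
$l{\left(h \right)} = - \frac{4}{5} + \frac{h}{5}$ ($l{\left(h \right)} = \frac{-4 + h}{5} = \left(-4 + h\right) \frac{1}{5} = - \frac{4}{5} + \frac{h}{5}$)
$\left(b{\left(l{\left(g \right)} \right)} + 42\right)^{2} = \left(\left(- \frac{4}{5} + \frac{1}{5} \cdot 9\right)^{2} + 42\right)^{2} = \left(\left(- \frac{4}{5} + \frac{9}{5}\right)^{2} + 42\right)^{2} = \left(1^{2} + 42\right)^{2} = \left(1 + 42\right)^{2} = 43^{2} = 1849$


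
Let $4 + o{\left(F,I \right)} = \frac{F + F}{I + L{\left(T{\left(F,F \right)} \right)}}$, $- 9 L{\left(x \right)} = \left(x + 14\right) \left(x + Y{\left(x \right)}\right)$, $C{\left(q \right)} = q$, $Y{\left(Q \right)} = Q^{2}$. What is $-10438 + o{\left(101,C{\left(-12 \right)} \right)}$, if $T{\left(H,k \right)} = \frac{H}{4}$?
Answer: $- \frac{5819354942}{557299} \approx -10442.0$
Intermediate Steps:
$T{\left(H,k \right)} = \frac{H}{4}$ ($T{\left(H,k \right)} = H \frac{1}{4} = \frac{H}{4}$)
$L{\left(x \right)} = - \frac{\left(14 + x\right) \left(x + x^{2}\right)}{9}$ ($L{\left(x \right)} = - \frac{\left(x + 14\right) \left(x + x^{2}\right)}{9} = - \frac{\left(14 + x\right) \left(x + x^{2}\right)}{9}$)
$o{\left(F,I \right)} = -4 + \frac{2 F}{I + \frac{F \left(-14 - \frac{15 F}{4} - \frac{F^{2}}{16}\right)}{36}}$ ($o{\left(F,I \right)} = -4 + \frac{F + F}{I + \frac{\frac{F}{4} \left(-14 - \left(\frac{F}{4}\right)^{2} - 15 \frac{F}{4}\right)}{9}} = -4 + \frac{2 F}{I + \frac{\frac{F}{4} \left(-14 - \frac{F^{2}}{16} - \frac{15 F}{4}\right)}{9}} = -4 + \frac{2 F}{I + \frac{\frac{F}{4} \left(-14 - \frac{15 F}{4} - \frac{F^{2}}{16}\right)}{9}} = -4 + \frac{2 F}{I + \frac{F \left(-14 - \frac{15 F}{4} - \frac{F^{2}}{16}\right)}{36}}$)
$-10438 + o{\left(101,C{\left(-12 \right)} \right)} = -10438 + \frac{4 \left(- 101^{3} - 51712 - 60 \cdot 101^{2} + 576 \left(-12\right)\right)}{101^{3} - -6912 + 60 \cdot 101^{2} + 224 \cdot 101} = -10438 + \frac{4 \left(\left(-1\right) 1030301 - 51712 - 612060 - 6912\right)}{1030301 + 6912 + 60 \cdot 10201 + 22624} = -10438 + \frac{4 \left(-1030301 - 51712 - 612060 - 6912\right)}{1030301 + 6912 + 612060 + 22624} = -10438 + 4 \cdot \frac{1}{1671897} \left(-1700985\right) = -10438 - \frac{2267980}{557299} = - \frac{5819354942}{557299}$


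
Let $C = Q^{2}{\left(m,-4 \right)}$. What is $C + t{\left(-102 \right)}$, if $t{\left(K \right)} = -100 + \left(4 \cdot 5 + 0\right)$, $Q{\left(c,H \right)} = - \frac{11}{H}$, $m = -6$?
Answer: $- \frac{1159}{16} \approx -72.438$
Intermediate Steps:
$C = \frac{121}{16}$ ($C = \left(- \frac{11}{-4}\right)^{2} = \left(\left(-11\right) \left(- \frac{1}{4}\right)\right)^{2} = \left(\frac{11}{4}\right)^{2} = \frac{121}{16} \approx 7.5625$)
$t{\left(K \right)} = -80$ ($t{\left(K \right)} = -100 + \left(20 + 0\right) = -100 + 20 = -80$)
$C + t{\left(-102 \right)} = \frac{121}{16} - 80 = - \frac{1159}{16}$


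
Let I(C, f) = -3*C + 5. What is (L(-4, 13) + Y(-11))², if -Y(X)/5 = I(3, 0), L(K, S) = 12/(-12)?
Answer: 361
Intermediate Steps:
I(C, f) = 5 - 3*C
L(K, S) = -1 (L(K, S) = 12*(-1/12) = -1)
Y(X) = 20 (Y(X) = -5*(5 - 3*3) = -5*(5 - 9) = -5*(-4) = 20)
(L(-4, 13) + Y(-11))² = (-1 + 20)² = 19² = 361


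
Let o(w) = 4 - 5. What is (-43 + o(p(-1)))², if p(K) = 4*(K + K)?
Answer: 1936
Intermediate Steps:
p(K) = 8*K (p(K) = 4*(2*K) = 8*K)
o(w) = -1
(-43 + o(p(-1)))² = (-43 - 1)² = (-44)² = 1936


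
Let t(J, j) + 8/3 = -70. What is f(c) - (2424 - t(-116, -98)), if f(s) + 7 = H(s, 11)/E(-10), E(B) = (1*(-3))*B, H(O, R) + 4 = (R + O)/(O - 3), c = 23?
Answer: -751123/300 ≈ -2503.7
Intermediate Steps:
H(O, R) = -4 + (O + R)/(-3 + O) (H(O, R) = -4 + (R + O)/(O - 3) = -4 + (O + R)/(-3 + O))
t(J, j) = -218/3 (t(J, j) = -8/3 - 70 = -218/3)
E(B) = -3*B
f(s) = -7 + (23 - 3*s)/(30*(-3 + s)) (f(s) = -7 + ((12 + 11 - 3*s)/(-3 + s))/((-3*(-10))) = -7 + ((23 - 3*s)/(-3 + s))/30 = -7 + ((23 - 3*s)/(-3 + s))*(1/30) = -7 + (23 - 3*s)/(30*(-3 + s)))
f(c) - (2424 - t(-116, -98)) = (653 - 213*23)/(30*(-3 + 23)) - (2424 - 1*(-218/3)) = (1/30)*(653 - 4899)/20 - (2424 + 218/3) = (1/30)*(1/20)*(-4246) - 1*7490/3 = -2123/300 - 7490/3 = -751123/300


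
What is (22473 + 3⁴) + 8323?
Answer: 30877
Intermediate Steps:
(22473 + 3⁴) + 8323 = (22473 + 81) + 8323 = 22554 + 8323 = 30877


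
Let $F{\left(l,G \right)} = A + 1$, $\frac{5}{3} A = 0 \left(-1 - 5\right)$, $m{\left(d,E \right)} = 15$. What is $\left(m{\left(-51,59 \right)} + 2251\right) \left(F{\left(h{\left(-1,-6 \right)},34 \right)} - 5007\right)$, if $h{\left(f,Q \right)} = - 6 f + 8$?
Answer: $-11343596$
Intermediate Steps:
$A = 0$ ($A = \frac{3 \cdot 0 \left(-1 - 5\right)}{5} = \frac{3 \cdot 0 \left(-6\right)}{5} = \frac{3}{5} \cdot 0 = 0$)
$h{\left(f,Q \right)} = 8 - 6 f$
$F{\left(l,G \right)} = 1$ ($F{\left(l,G \right)} = 0 + 1 = 1$)
$\left(m{\left(-51,59 \right)} + 2251\right) \left(F{\left(h{\left(-1,-6 \right)},34 \right)} - 5007\right) = \left(15 + 2251\right) \left(1 - 5007\right) = 2266 \left(-5006\right) = -11343596$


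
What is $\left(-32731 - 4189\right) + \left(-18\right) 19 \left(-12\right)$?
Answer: $-32816$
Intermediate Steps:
$\left(-32731 - 4189\right) + \left(-18\right) 19 \left(-12\right) = -36920 - -4104 = -36920 + 4104 = -32816$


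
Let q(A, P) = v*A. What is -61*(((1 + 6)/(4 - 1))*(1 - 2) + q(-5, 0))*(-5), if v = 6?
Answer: -29585/3 ≈ -9861.7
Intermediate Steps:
q(A, P) = 6*A
-61*(((1 + 6)/(4 - 1))*(1 - 2) + q(-5, 0))*(-5) = -61*(((1 + 6)/(4 - 1))*(1 - 2) + 6*(-5))*(-5) = -61*((7/3)*(-1) - 30)*(-5) = -61*(-7/3 - 30)*(-5) = -61*(-97/3)*(-5) = (5917/3)*(-5) = -29585/3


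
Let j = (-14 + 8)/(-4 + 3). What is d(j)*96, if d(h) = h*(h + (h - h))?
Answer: 3456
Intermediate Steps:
j = 6 (j = -6/(-1) = -6*(-1) = 6)
d(h) = h**2 (d(h) = h*(h + 0) = h*h = h**2)
d(j)*96 = 6**2*96 = 36*96 = 3456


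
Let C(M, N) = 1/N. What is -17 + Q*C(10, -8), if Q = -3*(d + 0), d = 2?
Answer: -65/4 ≈ -16.250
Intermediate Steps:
Q = -6 (Q = -3*(2 + 0) = -3*2 = -6)
-17 + Q*C(10, -8) = -17 - 6/(-8) = -17 - 6*(-1/8) = -17 + 3/4 = -65/4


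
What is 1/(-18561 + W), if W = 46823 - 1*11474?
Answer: 1/16788 ≈ 5.9566e-5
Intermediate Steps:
W = 35349 (W = 46823 - 11474 = 35349)
1/(-18561 + W) = 1/(-18561 + 35349) = 1/16788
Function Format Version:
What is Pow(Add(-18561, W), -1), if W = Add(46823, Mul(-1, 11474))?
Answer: Rational(1, 16788) ≈ 5.9566e-5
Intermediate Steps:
W = 35349 (W = Add(46823, -11474) = 35349)
Pow(Add(-18561, W), -1) = Pow(Add(-18561, 35349), -1) = Pow(16788, -1) = Rational(1, 16788)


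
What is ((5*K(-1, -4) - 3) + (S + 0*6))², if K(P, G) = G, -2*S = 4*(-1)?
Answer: 441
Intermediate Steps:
S = 2 (S = -2*(-1) = -½*(-4) = 2)
((5*K(-1, -4) - 3) + (S + 0*6))² = ((5*(-4) - 3) + (2 + 0*6))² = ((-20 - 3) + (2 + 0))² = (-23 + 2)² = (-21)² = 441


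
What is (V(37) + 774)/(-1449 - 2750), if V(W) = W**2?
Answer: -2143/4199 ≈ -0.51036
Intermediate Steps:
(V(37) + 774)/(-1449 - 2750) = (37**2 + 774)/(-1449 - 2750) = (1369 + 774)/(-4199) = 2143*(-1/4199) = -2143/4199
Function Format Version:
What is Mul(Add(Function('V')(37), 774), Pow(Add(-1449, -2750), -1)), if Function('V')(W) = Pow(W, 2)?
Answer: Rational(-2143, 4199) ≈ -0.51036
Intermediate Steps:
Mul(Add(Function('V')(37), 774), Pow(Add(-1449, -2750), -1)) = Mul(Add(Pow(37, 2), 774), Pow(Add(-1449, -2750), -1)) = Mul(Add(1369, 774), Pow(-4199, -1)) = Mul(2143, Rational(-1, 4199)) = Rational(-2143, 4199)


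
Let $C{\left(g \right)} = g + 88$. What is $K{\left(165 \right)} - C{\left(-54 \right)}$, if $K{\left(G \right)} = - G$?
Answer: $-199$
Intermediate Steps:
$C{\left(g \right)} = 88 + g$
$K{\left(165 \right)} - C{\left(-54 \right)} = \left(-1\right) 165 - \left(88 - 54\right) = -165 - 34 = -199$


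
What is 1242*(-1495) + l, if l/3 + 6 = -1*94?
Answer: -1857090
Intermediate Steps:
l = -300 (l = -18 + 3*(-1*94) = -18 + 3*(-94) = -18 - 282 = -300)
1242*(-1495) + l = 1242*(-1495) - 300 = -1856790 - 300 = -1857090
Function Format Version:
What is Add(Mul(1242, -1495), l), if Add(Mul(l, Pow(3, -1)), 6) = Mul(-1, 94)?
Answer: -1857090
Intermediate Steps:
l = -300 (l = Add(-18, Mul(3, Mul(-1, 94))) = Add(-18, Mul(3, -94)) = Add(-18, -282) = -300)
Add(Mul(1242, -1495), l) = Add(Mul(1242, -1495), -300) = Add(-1856790, -300) = -1857090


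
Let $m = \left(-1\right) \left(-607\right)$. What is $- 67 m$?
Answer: $-40669$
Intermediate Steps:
$m = 607$
$- 67 m = \left(-67\right) 607 = -40669$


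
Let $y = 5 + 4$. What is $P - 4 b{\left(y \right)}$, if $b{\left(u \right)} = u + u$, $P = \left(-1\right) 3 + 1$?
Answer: $-74$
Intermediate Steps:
$y = 9$
$P = -2$ ($P = -3 + 1 = -2$)
$b{\left(u \right)} = 2 u$
$P - 4 b{\left(y \right)} = -2 - 4 \cdot 2 \cdot 9 = -2 - 72 = -74$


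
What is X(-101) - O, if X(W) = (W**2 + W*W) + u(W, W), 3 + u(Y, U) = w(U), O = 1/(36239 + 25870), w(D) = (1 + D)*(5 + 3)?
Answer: 1217274290/62109 ≈ 19599.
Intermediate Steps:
w(D) = 8 + 8*D (w(D) = (1 + D)*8 = 8 + 8*D)
O = 1/62109 ≈ 1.6101e-5
u(Y, U) = 5 + 8*U (u(Y, U) = -3 + (8 + 8*U) = 5 + 8*U)
X(W) = 5 + 2*W**2 + 8*W (X(W) = (W**2 + W*W) + (5 + 8*W) = (W**2 + W**2) + (5 + 8*W) = 2*W**2 + (5 + 8*W) = 5 + 2*W**2 + 8*W)
X(-101) - O = (5 + 2*(-101)**2 + 8*(-101)) - 1*1/62109 = (5 + 2*10201 - 808) - 1/62109 = (5 + 20402 - 808) - 1/62109 = 19599 - 1/62109 = 1217274290/62109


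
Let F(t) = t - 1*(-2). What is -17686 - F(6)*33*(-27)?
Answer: -10558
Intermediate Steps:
F(t) = 2 + t (F(t) = t + 2 = 2 + t)
-17686 - F(6)*33*(-27) = -17686 - (2 + 6)*33*(-27) = -17686 - 8*33*(-27) = -17686 - 264*(-27) = -17686 - 1*(-7128) = -17686 + 7128 = -10558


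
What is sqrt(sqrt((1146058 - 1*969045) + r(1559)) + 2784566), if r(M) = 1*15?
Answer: sqrt(2784566 + 2*sqrt(44257)) ≈ 1668.8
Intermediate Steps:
r(M) = 15
sqrt(sqrt((1146058 - 1*969045) + r(1559)) + 2784566) = sqrt(sqrt((1146058 - 1*969045) + 15) + 2784566) = sqrt(sqrt((1146058 - 969045) + 15) + 2784566) = sqrt(sqrt(177013 + 15) + 2784566) = sqrt(sqrt(177028) + 2784566) = sqrt(2*sqrt(44257) + 2784566) = sqrt(2784566 + 2*sqrt(44257))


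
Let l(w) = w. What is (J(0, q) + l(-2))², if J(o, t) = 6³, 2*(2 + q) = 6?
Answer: 45796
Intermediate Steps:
q = 1 (q = -2 + (½)*6 = -2 + 3 = 1)
J(o, t) = 216
(J(0, q) + l(-2))² = (216 - 2)² = 214² = 45796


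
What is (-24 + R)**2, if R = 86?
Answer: 3844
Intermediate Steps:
(-24 + R)**2 = (-24 + 86)**2 = 62**2 = 3844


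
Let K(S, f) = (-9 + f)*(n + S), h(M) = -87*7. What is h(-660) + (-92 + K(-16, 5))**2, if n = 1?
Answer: 415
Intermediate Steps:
h(M) = -609
K(S, f) = (1 + S)*(-9 + f) (K(S, f) = (-9 + f)*(1 + S) = (1 + S)*(-9 + f))
h(-660) + (-92 + K(-16, 5))**2 = -609 + (-92 + (-9 + 5 - 9*(-16) - 16*5))**2 = -609 + (-92 + (-9 + 5 + 144 - 80))**2 = -609 + (-92 + 60)**2 = -609 + (-32)**2 = -609 + 1024 = 415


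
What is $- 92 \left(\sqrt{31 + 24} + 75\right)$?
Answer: $-6900 - 92 \sqrt{55} \approx -7582.3$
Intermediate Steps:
$- 92 \left(\sqrt{31 + 24} + 75\right) = - 92 \left(\sqrt{55} + 75\right) = - 92 \left(75 + \sqrt{55}\right) = -6900 - 92 \sqrt{55}$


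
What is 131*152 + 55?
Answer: 19967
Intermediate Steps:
131*152 + 55 = 19912 + 55 = 19967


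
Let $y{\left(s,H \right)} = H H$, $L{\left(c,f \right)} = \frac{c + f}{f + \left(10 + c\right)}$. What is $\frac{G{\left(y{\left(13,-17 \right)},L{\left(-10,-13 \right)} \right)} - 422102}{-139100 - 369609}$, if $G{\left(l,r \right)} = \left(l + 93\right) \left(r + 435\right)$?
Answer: $\frac{3318330}{6613217} \approx 0.50177$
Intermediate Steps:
$L{\left(c,f \right)} = \frac{c + f}{10 + c + f}$
$y{\left(s,H \right)} = H^{2}$
$G{\left(l,r \right)} = \left(93 + l\right) \left(435 + r\right)$
$\frac{G{\left(y{\left(13,-17 \right)},L{\left(-10,-13 \right)} \right)} - 422102}{-139100 - 369609} = \frac{\left(40455 + 93 \frac{-10 - 13}{10 - 10 - 13} + 435 \left(-17\right)^{2} + \left(-17\right)^{2} \frac{-10 - 13}{10 - 10 - 13}\right) - 422102}{-139100 - 369609} = \frac{\left(40455 + 93 \frac{1}{-13} \left(-23\right) + 435 \cdot 289 + 289 \frac{1}{-13} \left(-23\right)\right) - 422102}{-508709} = \left(\left(40455 + 93 \left(\left(- \frac{1}{13}\right) \left(-23\right)\right) + 125715 + 289 \left(\left(- \frac{1}{13}\right) \left(-23\right)\right)\right) - 422102\right) \left(- \frac{1}{508709}\right) = \left(\left(40455 + 93 \cdot \frac{23}{13} + 125715 + 289 \cdot \frac{23}{13}\right) - 422102\right) \left(- \frac{1}{508709}\right) = \left(\left(40455 + \frac{2139}{13} + 125715 + \frac{6647}{13}\right) - 422102\right) \left(- \frac{1}{508709}\right) = \left(\frac{2168996}{13} - 422102\right) \left(- \frac{1}{508709}\right) = \left(- \frac{3318330}{13}\right) \left(- \frac{1}{508709}\right) = \frac{3318330}{6613217}$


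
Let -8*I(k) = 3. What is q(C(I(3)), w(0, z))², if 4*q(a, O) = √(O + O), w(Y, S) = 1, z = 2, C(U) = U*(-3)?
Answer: ⅛ ≈ 0.12500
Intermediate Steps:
I(k) = -3/8 (I(k) = -⅛*3 = -3/8)
C(U) = -3*U
q(a, O) = √2*√O/4 (q(a, O) = √(O + O)/4 = √(2*O)/4 = (√2*√O)/4 = √2*√O/4)
q(C(I(3)), w(0, z))² = (√2*√1/4)² = ((¼)*√2*1)² = (√2/4)² = ⅛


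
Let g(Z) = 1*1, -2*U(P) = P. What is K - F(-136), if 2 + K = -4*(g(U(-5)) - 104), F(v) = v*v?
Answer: -18086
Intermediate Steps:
U(P) = -P/2
F(v) = v²
g(Z) = 1
K = 410 (K = -2 - 4*(1 - 104) = -2 - 4*(-103) = -2 + 412 = 410)
K - F(-136) = 410 - 1*(-136)² = 410 - 1*18496 = 410 - 18496 = -18086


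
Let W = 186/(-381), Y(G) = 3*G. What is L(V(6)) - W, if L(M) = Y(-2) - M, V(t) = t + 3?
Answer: -1843/127 ≈ -14.512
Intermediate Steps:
V(t) = 3 + t
W = -62/127 (W = 186*(-1/381) = -62/127 ≈ -0.48819)
L(M) = -6 - M (L(M) = 3*(-2) - M = -6 - M)
L(V(6)) - W = (-6 - (3 + 6)) - 1*(-62/127) = (-6 - 1*9) + 62/127 = (-6 - 9) + 62/127 = -15 + 62/127 = -1843/127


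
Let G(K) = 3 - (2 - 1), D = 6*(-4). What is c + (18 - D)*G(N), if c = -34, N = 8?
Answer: 50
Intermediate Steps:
D = -24
G(K) = 2 (G(K) = 3 - 1*1 = 3 - 1 = 2)
c + (18 - D)*G(N) = -34 + (18 - 1*(-24))*2 = -34 + (18 + 24)*2 = -34 + 42*2 = -34 + 84 = 50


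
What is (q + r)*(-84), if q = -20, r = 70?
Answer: -4200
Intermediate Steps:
(q + r)*(-84) = (-20 + 70)*(-84) = 50*(-84) = -4200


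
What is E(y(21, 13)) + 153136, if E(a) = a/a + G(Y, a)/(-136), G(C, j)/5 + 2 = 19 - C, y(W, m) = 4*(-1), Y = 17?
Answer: 153137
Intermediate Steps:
y(W, m) = -4
G(C, j) = 85 - 5*C (G(C, j) = -10 + 5*(19 - C) = -10 + (95 - 5*C) = 85 - 5*C)
E(a) = 1 (E(a) = a/a + (85 - 5*17)/(-136) = 1 + (85 - 85)*(-1/136) = 1 + 0*(-1/136) = 1 + 0 = 1)
E(y(21, 13)) + 153136 = 1 + 153136 = 153137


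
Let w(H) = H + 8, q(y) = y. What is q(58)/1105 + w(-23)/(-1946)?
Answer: 129443/2150330 ≈ 0.060197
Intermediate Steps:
w(H) = 8 + H
q(58)/1105 + w(-23)/(-1946) = 58/1105 + (8 - 23)/(-1946) = 58*(1/1105) - 15*(-1/1946) = 58/1105 + 15/1946 = 129443/2150330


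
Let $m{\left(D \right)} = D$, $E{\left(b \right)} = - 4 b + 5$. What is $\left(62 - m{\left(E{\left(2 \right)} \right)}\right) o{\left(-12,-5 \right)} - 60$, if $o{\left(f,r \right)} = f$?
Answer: $-840$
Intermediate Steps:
$E{\left(b \right)} = 5 - 4 b$
$\left(62 - m{\left(E{\left(2 \right)} \right)}\right) o{\left(-12,-5 \right)} - 60 = \left(62 - \left(5 - 8\right)\right) \left(-12\right) - 60 = \left(62 - -3\right) \left(-12\right) - 60 = \left(62 + 3\right) \left(-12\right) - 60 = 65 \left(-12\right) - 60 = -780 - 60 = -840$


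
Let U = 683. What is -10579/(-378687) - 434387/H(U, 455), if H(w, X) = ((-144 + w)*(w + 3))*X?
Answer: 1615293832661/63709570014090 ≈ 0.025354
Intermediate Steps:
H(w, X) = X*(-144 + w)*(3 + w) (H(w, X) = ((-144 + w)*(3 + w))*X = X*(-144 + w)*(3 + w))
-10579/(-378687) - 434387/H(U, 455) = -10579/(-378687) - 434387*1/(455*(-432 + 683² - 141*683)) = -10579*(-1/378687) - 434387*1/(455*(-432 + 466489 - 96303)) = 10579/378687 - 434387/(455*369754) = 10579/378687 - 434387/168238070 = 1615293832661/63709570014090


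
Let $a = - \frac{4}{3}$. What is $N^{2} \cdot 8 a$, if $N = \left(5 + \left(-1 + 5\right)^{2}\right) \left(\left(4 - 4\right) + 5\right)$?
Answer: $-117600$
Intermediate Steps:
$a = - \frac{4}{3}$ ($a = \left(-4\right) \frac{1}{3} = - \frac{4}{3} \approx -1.3333$)
$N = 105$ ($N = \left(5 + 4^{2}\right) \left(\left(4 - 4\right) + 5\right) = \left(5 + 16\right) \left(0 + 5\right) = 21 \cdot 5 = 105$)
$N^{2} \cdot 8 a = 105^{2} \cdot 8 \left(- \frac{4}{3}\right) = 11025 \cdot 8 \left(- \frac{4}{3}\right) = 88200 \left(- \frac{4}{3}\right) = -117600$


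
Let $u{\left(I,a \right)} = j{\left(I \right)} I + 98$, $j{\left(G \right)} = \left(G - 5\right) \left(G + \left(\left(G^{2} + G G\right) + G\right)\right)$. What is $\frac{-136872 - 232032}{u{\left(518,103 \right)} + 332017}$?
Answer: $- \frac{122968}{47627084057} \approx -2.5819 \cdot 10^{-6}$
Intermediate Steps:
$j{\left(G \right)} = \left(-5 + G\right) \left(2 G + 2 G^{2}\right)$ ($j{\left(G \right)} = \left(-5 + G\right) \left(G + \left(\left(G^{2} + G^{2}\right) + G\right)\right) = \left(-5 + G\right) \left(G + \left(2 G^{2} + G\right)\right) = \left(-5 + G\right) \left(G + \left(G + 2 G^{2}\right)\right) = \left(-5 + G\right) \left(2 G + 2 G^{2}\right)$)
$u{\left(I,a \right)} = 98 + 2 I^{2} \left(-5 + I^{2} - 4 I\right)$ ($u{\left(I,a \right)} = 2 I \left(-5 + I^{2} - 4 I\right) I + 98 = 2 I^{2} \left(-5 + I^{2} - 4 I\right) + 98 = 98 + 2 I^{2} \left(-5 + I^{2} - 4 I\right)$)
$\frac{-136872 - 232032}{u{\left(518,103 \right)} + 332017} = \frac{-136872 - 232032}{\left(98 + 2 \cdot 518^{2} \left(-5 + 518^{2} - 2072\right)\right) + 332017} = - \frac{368904}{\left(98 + 2 \cdot 268324 \left(-5 + 268324 - 2072\right)\right) + 332017} = - \frac{368904}{\left(98 + 2 \cdot 268324 \cdot 266247\right) + 332017} = - \frac{368904}{\left(98 + 142880920056\right) + 332017} = - \frac{368904}{142880920154 + 332017} = - \frac{368904}{142881252171} = \left(-368904\right) \frac{1}{142881252171} = - \frac{122968}{47627084057}$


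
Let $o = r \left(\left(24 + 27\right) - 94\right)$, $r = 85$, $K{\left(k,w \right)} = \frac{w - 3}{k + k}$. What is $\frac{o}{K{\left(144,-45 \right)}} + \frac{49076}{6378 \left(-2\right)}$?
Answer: $\frac{69922501}{3189} \approx 21926.0$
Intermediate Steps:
$K{\left(k,w \right)} = \frac{-3 + w}{2 k}$
$o = -3655$ ($o = 85 \left(\left(24 + 27\right) - 94\right) = 85 \left(51 - 94\right) = 85 \left(-43\right) = -3655$)
$\frac{o}{K{\left(144,-45 \right)}} + \frac{49076}{6378 \left(-2\right)} = - \frac{3655}{\frac{1}{2} \cdot \frac{1}{144} \left(-3 - 45\right)} + \frac{49076}{6378 \left(-2\right)} = - \frac{3655}{\frac{1}{2} \cdot \frac{1}{144} \left(-48\right)} + \frac{49076}{-12756} = - \frac{3655}{- \frac{1}{6}} + 49076 \left(- \frac{1}{12756}\right) = \left(-3655\right) \left(-6\right) - \frac{12269}{3189} = 21930 - \frac{12269}{3189} = \frac{69922501}{3189}$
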